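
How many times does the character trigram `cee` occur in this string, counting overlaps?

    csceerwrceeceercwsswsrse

Sliding a length-3 window over the 24 characters (22 positions):
  position 3–5: cee
  position 9–11: cee
  position 12–14: cee

3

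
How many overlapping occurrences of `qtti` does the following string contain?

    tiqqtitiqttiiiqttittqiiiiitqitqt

2

Sliding a length-4 window over the 32 characters (29 positions):
  position 9–12: qtti
  position 15–18: qtti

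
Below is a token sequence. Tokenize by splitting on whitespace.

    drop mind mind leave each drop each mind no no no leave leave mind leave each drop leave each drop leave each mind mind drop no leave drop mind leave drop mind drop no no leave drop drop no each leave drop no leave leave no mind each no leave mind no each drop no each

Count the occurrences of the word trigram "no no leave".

Scanning the 54 overlapping trigram windows for "no no leave":
  position 10–12: no no leave
  position 34–36: no no leave

2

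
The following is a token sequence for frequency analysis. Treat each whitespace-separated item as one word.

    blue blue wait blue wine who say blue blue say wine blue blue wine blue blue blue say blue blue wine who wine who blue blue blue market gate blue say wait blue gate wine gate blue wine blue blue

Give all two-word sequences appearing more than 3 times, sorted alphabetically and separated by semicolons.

blue blue; blue wine

Bigram counts meeting the condition (more than 3 times):
  blue blue: 9
  blue wine: 4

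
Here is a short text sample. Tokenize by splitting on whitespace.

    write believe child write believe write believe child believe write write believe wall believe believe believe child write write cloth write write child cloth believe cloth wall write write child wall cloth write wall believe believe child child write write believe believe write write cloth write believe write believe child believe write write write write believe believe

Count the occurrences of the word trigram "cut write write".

Scanning the 55 overlapping trigram windows for "cut write write":
  (none found)

0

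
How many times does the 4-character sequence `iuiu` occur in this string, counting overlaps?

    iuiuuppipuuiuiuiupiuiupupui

Sliding a length-4 window over the 27 characters (24 positions):
  position 1–4: iuiu
  position 12–15: iuiu
  position 14–17: iuiu
  position 19–22: iuiu

4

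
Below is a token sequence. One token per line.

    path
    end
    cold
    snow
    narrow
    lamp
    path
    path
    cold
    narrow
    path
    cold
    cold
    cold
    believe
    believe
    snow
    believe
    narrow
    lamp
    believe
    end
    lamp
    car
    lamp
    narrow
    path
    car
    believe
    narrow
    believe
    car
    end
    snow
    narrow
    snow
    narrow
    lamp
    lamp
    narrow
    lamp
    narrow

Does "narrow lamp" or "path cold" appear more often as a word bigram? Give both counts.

"narrow lamp": 4 occurrences
"path cold": 2 occurrences

"narrow lamp" (4 vs 2)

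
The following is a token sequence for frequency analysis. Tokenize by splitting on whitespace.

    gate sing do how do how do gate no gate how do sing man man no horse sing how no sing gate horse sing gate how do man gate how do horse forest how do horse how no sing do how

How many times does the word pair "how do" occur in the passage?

6

Scanning the 40 overlapping bigram windows for "how do":
  position 4–5: how do
  position 6–7: how do
  position 11–12: how do
  position 26–27: how do
  position 30–31: how do
  position 34–35: how do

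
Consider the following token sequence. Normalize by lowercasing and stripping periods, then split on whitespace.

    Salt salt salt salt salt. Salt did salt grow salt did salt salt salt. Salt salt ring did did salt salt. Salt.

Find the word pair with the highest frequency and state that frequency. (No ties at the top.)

"salt salt", 11 times

Bigram frequencies (highest first):
  salt salt: 11
  did salt: 3
  salt did: 2
  salt grow: 1
  grow salt: 1
  salt ring: 1
  … (2 more, each ≤ 1)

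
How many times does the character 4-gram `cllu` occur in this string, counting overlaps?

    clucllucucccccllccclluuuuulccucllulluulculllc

3

Sliding a length-4 window over the 45 characters (42 positions):
  position 4–7: cllu
  position 19–22: cllu
  position 31–34: cllu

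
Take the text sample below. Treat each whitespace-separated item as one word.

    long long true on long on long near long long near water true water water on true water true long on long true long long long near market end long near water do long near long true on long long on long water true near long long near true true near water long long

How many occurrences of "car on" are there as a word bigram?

0

Scanning the 53 overlapping bigram windows for "car on":
  (none found)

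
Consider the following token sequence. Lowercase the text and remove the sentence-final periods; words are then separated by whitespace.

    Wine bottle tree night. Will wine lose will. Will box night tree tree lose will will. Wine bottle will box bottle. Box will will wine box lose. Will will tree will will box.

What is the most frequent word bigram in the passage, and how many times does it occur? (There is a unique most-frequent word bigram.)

"will will", 5 times

Bigram frequencies (highest first):
  will will: 5
  will wine: 3
  lose will: 3
  will box: 3
  wine bottle: 2
  bottle tree: 1
  … (15 more, each ≤ 1)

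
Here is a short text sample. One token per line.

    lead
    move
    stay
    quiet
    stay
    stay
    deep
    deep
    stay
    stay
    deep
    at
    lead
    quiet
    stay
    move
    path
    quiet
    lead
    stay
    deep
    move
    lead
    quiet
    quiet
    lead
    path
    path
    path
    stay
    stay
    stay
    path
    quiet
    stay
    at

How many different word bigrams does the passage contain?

24

36 tokens → 35 bigram windows in total.
Repeated bigrams (each contributes count−1 duplicates):
  stay stay: 4
  quiet stay: 3
  stay deep: 3
  lead quiet: 2
  path path: 2
  path quiet: 2
  quiet lead: 2
11 duplicate windows → 35 − 11 = 24 distinct.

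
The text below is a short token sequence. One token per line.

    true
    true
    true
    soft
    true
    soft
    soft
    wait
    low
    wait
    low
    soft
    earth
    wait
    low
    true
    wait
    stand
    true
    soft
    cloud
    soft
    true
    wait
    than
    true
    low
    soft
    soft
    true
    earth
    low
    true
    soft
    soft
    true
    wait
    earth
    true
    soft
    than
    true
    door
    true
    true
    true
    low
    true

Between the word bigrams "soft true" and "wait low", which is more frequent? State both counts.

"soft true": 4 occurrences
"wait low": 3 occurrences

"soft true" (4 vs 3)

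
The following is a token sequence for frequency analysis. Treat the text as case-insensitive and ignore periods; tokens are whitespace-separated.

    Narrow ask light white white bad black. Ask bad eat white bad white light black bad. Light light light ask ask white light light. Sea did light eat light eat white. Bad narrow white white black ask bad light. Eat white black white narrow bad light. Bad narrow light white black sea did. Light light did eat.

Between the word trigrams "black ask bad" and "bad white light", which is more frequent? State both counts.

"black ask bad" (2 vs 1)

"black ask bad": 2 occurrences
"bad white light": 1 occurrence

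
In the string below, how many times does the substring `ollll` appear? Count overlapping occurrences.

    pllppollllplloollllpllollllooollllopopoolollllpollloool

Sliding a length-5 window over the 55 characters (51 positions):
  position 6–10: ollll
  position 15–19: ollll
  position 23–27: ollll
  position 30–34: ollll
  position 42–46: ollll

5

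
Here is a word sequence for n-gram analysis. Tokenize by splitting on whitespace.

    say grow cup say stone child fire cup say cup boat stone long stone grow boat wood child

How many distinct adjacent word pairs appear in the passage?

16

18 tokens → 17 bigram windows in total.
Repeated bigrams (each contributes count−1 duplicates):
  cup say: 2
1 duplicate windows → 17 − 1 = 16 distinct.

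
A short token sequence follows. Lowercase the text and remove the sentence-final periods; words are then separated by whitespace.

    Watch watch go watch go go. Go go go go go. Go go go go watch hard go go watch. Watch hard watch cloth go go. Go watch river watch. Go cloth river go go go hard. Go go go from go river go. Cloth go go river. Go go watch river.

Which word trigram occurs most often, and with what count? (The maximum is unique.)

"go go go", 12 times

Trigram frequencies (highest first):
  go go go: 12
  go go watch: 4
  hard go go: 2
  cloth go go: 2
  go watch river: 2
  river go go: 2
  … (25 more, each ≤ 2)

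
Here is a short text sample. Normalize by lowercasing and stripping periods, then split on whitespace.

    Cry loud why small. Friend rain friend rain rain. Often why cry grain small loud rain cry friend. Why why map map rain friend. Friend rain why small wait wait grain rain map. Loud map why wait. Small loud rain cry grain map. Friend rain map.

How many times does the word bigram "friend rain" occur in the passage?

4

Scanning the 45 overlapping bigram windows for "friend rain":
  position 5–6: friend rain
  position 7–8: friend rain
  position 25–26: friend rain
  position 44–45: friend rain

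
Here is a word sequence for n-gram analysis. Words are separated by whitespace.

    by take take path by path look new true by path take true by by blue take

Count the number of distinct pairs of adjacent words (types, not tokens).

17 tokens → 16 bigram windows in total.
Repeated bigrams (each contributes count−1 duplicates):
  by path: 2
  true by: 2
2 duplicate windows → 16 − 2 = 14 distinct.

14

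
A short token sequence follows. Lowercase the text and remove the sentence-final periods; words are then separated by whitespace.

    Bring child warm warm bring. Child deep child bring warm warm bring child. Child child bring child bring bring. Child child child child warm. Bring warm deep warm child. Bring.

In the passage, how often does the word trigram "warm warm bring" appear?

2

Scanning the 28 overlapping trigram windows for "warm warm bring":
  position 3–5: warm warm bring
  position 10–12: warm warm bring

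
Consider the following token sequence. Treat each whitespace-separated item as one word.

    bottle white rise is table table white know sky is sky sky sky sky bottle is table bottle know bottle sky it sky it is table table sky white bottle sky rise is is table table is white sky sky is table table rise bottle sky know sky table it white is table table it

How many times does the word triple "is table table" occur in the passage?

5

Scanning the 53 overlapping trigram windows for "is table table":
  position 4–6: is table table
  position 25–27: is table table
  position 34–36: is table table
  position 41–43: is table table
  position 52–54: is table table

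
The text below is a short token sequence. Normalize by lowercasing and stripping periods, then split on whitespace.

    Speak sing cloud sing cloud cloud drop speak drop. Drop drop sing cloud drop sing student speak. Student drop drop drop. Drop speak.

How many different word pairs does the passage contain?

13

23 tokens → 22 bigram windows in total.
Repeated bigrams (each contributes count−1 duplicates):
  drop drop: 5
  sing cloud: 3
  cloud drop: 2
  drop sing: 2
  drop speak: 2
9 duplicate windows → 22 − 9 = 13 distinct.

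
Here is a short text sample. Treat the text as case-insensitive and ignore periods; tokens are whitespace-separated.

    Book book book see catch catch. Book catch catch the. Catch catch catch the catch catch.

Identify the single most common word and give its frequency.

"catch", 9 times

Unigram frequencies (highest first):
  catch: 9
  book: 4
  the: 2
  see: 1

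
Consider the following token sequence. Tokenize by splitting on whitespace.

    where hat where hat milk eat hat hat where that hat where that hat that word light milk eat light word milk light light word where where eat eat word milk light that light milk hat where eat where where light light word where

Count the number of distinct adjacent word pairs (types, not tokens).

27

44 tokens → 43 bigram windows in total.
Repeated bigrams (each contributes count−1 duplicates):
  hat where: 4
  light word: 3
  light light: 2
  light milk: 2
  milk eat: 2
  milk light: 2
  that hat: 2
  where eat: 2
  … (5 more repeated)
16 duplicate windows → 43 − 16 = 27 distinct.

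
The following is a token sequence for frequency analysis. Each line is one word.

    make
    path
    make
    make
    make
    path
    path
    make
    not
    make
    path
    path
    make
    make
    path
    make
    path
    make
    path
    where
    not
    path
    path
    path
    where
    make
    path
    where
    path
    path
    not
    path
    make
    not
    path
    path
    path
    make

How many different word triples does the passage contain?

24

38 tokens → 36 trigram windows in total.
Repeated trigrams (each contributes count−1 duplicates):
  make path make: 3
  path path make: 3
  make make path: 2
  make path path: 2
  make path where: 2
  not path path: 2
  path make make: 2
  path make not: 2
  … (2 more repeated)
12 duplicate windows → 36 − 12 = 24 distinct.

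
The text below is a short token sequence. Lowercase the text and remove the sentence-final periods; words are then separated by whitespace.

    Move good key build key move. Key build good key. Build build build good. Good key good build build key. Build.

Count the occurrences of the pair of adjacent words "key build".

Scanning the 20 overlapping bigram windows for "key build":
  position 3–4: key build
  position 7–8: key build
  position 10–11: key build
  position 20–21: key build

4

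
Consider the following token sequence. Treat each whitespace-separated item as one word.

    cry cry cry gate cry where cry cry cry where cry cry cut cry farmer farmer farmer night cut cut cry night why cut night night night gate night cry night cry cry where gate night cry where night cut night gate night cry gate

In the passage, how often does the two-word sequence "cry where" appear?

Scanning the 44 overlapping bigram windows for "cry where":
  position 5–6: cry where
  position 9–10: cry where
  position 33–34: cry where
  position 37–38: cry where

4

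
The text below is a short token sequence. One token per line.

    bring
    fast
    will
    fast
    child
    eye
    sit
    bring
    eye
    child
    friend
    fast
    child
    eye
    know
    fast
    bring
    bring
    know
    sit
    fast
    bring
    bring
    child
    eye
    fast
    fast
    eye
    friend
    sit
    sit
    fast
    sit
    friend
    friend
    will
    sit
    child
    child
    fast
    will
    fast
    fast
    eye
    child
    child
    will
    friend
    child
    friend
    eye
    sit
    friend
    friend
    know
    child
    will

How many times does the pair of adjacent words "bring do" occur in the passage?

Scanning the 56 overlapping bigram windows for "bring do":
  (none found)

0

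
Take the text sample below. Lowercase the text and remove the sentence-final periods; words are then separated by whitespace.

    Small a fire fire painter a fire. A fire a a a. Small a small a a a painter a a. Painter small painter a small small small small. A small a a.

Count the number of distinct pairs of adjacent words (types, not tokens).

12

33 tokens → 32 bigram windows in total.
Repeated bigrams (each contributes count−1 duplicates):
  a a: 6
  small a: 5
  a small: 4
  a fire: 3
  painter a: 3
  small small: 3
  a painter: 2
  fire a: 2
20 duplicate windows → 32 − 20 = 12 distinct.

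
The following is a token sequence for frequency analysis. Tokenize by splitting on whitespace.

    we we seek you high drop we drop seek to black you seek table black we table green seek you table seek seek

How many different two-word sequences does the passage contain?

21

23 tokens → 22 bigram windows in total.
Repeated bigrams (each contributes count−1 duplicates):
  seek you: 2
1 duplicate windows → 22 − 1 = 21 distinct.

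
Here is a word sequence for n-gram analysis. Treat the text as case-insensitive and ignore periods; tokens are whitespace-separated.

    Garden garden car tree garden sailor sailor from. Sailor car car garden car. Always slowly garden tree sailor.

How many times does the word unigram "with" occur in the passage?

0

Scanning the 18 tokens for "with":
  (none found)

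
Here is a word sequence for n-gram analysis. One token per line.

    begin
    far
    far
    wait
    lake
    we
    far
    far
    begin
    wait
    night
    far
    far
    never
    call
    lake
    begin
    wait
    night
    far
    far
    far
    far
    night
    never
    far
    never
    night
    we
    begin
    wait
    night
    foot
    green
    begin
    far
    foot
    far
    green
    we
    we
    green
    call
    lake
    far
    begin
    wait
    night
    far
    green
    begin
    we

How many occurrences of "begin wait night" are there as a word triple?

Scanning the 50 overlapping trigram windows for "begin wait night":
  position 9–11: begin wait night
  position 17–19: begin wait night
  position 30–32: begin wait night
  position 46–48: begin wait night

4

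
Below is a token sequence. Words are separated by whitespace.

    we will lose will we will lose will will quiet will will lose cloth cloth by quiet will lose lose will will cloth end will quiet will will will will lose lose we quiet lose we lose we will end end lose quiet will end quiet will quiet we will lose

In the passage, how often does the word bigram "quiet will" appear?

Scanning the 50 overlapping bigram windows for "quiet will":
  position 10–11: quiet will
  position 17–18: quiet will
  position 26–27: quiet will
  position 43–44: quiet will
  position 46–47: quiet will

5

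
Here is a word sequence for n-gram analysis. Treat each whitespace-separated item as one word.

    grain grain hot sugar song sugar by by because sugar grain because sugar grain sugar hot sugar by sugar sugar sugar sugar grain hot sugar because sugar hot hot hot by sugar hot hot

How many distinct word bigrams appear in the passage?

18

34 tokens → 33 bigram windows in total.
Repeated bigrams (each contributes count−1 duplicates):
  because sugar: 3
  hot hot: 3
  hot sugar: 3
  sugar grain: 3
  sugar hot: 3
  sugar sugar: 3
  by sugar: 2
  grain hot: 2
  … (1 more repeated)
15 duplicate windows → 33 − 15 = 18 distinct.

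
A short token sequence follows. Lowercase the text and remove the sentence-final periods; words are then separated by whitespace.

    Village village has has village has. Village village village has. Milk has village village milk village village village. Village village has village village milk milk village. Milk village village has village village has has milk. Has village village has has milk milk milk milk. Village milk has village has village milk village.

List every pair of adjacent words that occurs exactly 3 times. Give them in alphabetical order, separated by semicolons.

Bigram counts meeting the condition (exactly 3 times):
  has has: 3
  has milk: 3
  milk has: 3

has has; has milk; milk has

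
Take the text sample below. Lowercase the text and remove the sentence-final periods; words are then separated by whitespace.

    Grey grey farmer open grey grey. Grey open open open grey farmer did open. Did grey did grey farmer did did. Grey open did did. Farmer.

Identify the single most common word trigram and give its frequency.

"grey farmer did", 2 times

Trigram frequencies (highest first):
  grey farmer did: 2
  grey grey farmer: 1
  grey farmer open: 1
  farmer open grey: 1
  open grey grey: 1
  grey grey grey: 1
  … (17 more, each ≤ 1)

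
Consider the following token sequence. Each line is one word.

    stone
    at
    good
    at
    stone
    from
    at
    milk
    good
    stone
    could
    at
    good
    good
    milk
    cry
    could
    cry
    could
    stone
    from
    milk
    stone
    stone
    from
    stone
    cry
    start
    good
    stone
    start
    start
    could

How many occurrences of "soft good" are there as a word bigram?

0

Scanning the 32 overlapping bigram windows for "soft good":
  (none found)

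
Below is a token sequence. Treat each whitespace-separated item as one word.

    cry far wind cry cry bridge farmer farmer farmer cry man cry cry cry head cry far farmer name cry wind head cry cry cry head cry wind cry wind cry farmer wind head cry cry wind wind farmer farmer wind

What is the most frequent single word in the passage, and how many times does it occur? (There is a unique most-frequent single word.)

Unigram frequencies (highest first):
  cry: 17
  wind: 8
  farmer: 7
  head: 4
  far: 2
  bridge: 1
  … (2 more, each ≤ 1)

"cry", 17 times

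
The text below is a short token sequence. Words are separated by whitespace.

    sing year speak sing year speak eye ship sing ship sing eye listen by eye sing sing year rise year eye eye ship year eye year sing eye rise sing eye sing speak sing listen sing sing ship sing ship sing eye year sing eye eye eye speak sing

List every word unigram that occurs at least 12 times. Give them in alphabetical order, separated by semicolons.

eye; sing

Unigram counts meeting the condition (at least 12 times):
  eye: 12
  sing: 16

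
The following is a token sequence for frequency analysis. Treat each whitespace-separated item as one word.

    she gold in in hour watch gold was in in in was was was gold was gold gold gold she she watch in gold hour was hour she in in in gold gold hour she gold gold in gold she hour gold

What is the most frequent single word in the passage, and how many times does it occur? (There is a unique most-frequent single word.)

"gold", 13 times

Unigram frequencies (highest first):
  gold: 13
  in: 10
  she: 6
  was: 6
  hour: 5
  watch: 2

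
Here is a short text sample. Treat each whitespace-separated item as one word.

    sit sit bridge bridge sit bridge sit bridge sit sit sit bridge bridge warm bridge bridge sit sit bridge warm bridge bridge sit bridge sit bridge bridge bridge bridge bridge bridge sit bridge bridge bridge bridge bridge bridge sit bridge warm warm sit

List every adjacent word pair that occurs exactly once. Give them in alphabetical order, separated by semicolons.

warm sit; warm warm

Bigram counts meeting the condition (exactly once):
  warm sit: 1
  warm warm: 1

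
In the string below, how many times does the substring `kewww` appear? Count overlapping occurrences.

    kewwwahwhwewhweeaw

1

Sliding a length-5 window over the 18 characters (14 positions):
  position 1–5: kewww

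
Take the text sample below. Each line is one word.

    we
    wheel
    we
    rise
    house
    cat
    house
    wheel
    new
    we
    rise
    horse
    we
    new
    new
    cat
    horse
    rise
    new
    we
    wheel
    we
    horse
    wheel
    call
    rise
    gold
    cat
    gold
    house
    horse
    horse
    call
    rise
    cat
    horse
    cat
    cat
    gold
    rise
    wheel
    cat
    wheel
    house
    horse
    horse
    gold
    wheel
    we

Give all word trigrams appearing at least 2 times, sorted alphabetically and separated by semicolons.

Trigram counts meeting the condition (at least 2 times):
  house horse horse: 2
  we wheel we: 2

house horse horse; we wheel we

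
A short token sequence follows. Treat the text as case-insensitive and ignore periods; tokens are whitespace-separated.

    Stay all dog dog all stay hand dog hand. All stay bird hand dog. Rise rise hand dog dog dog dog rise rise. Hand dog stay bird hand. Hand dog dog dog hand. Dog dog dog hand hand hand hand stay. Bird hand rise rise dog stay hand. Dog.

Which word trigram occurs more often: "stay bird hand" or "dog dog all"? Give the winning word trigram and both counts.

"stay bird hand" (3 vs 1)

"stay bird hand": 3 occurrences
"dog dog all": 1 occurrence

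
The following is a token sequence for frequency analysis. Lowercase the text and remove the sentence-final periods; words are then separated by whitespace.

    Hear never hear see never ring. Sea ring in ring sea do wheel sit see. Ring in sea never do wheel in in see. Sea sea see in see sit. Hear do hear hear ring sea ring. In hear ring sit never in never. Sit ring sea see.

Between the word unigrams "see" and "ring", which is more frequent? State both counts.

"ring" (8 vs 6)

"see": 6 occurrences
"ring": 8 occurrences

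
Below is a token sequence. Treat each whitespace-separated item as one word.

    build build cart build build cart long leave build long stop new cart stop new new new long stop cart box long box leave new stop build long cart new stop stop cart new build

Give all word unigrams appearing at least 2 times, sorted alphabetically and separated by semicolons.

box; build; cart; leave; long; new; stop

Unigram counts meeting the condition (at least 2 times):
  box: 2
  build: 7
  cart: 6
  leave: 2
  long: 5
  new: 7
  stop: 6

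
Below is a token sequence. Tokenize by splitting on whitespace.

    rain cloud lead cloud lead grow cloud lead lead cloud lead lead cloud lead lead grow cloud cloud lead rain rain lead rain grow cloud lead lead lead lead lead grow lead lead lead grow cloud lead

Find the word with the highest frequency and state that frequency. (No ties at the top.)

Unigram frequencies (highest first):
  lead: 19
  cloud: 9
  grow: 5
  rain: 4

"lead", 19 times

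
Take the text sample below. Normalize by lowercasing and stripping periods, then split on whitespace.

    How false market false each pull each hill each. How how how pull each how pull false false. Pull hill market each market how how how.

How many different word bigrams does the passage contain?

19

26 tokens → 25 bigram windows in total.
Repeated bigrams (each contributes count−1 duplicates):
  how how: 4
  each how: 2
  how pull: 2
  pull each: 2
6 duplicate windows → 25 − 6 = 19 distinct.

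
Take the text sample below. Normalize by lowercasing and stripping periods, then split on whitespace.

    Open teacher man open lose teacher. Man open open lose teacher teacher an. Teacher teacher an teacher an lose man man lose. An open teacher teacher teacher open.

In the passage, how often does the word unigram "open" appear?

Scanning the 28 tokens for "open":
  position 1: open
  position 4: open
  position 8: open
  position 9: open
  position 24: open
  position 28: open

6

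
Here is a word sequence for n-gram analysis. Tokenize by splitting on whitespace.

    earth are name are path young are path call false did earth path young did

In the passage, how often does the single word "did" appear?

2

Scanning the 15 tokens for "did":
  position 11: did
  position 15: did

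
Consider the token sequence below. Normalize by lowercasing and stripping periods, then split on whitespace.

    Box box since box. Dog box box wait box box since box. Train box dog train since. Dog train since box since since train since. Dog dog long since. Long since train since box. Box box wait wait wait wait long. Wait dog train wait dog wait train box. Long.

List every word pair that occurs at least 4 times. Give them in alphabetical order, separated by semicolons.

box box; since box; train since

Bigram counts meeting the condition (at least 4 times):
  box box: 5
  since box: 4
  train since: 4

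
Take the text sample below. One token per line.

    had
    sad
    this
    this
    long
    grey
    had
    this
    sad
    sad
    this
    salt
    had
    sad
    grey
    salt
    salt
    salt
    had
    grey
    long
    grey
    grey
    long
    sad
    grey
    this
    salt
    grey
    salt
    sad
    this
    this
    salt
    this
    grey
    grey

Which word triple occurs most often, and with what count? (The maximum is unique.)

"sad this this", 2 times

Trigram frequencies (highest first):
  sad this this: 2
  had sad this: 1
  this this long: 1
  this long grey: 1
  long grey had: 1
  grey had this: 1
  … (28 more, each ≤ 1)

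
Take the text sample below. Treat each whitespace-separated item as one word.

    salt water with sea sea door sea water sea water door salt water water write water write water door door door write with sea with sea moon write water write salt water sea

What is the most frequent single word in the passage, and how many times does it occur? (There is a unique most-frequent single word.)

Unigram frequencies (highest first):
  water: 9
  sea: 7
  door: 5
  write: 5
  salt: 3
  with: 3
  … (1 more, each ≤ 1)

"water", 9 times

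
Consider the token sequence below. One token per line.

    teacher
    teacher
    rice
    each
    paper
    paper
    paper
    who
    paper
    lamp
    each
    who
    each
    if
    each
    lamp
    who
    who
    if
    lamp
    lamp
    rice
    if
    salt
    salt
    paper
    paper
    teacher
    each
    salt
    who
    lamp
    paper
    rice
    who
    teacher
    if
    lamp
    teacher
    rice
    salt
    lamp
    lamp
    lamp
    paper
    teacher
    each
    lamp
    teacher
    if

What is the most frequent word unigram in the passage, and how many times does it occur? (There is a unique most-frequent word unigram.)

Unigram frequencies (highest first):
  lamp: 10
  paper: 8
  teacher: 7
  each: 6
  who: 6
  if: 5
  … (2 more, each ≤ 4)

"lamp", 10 times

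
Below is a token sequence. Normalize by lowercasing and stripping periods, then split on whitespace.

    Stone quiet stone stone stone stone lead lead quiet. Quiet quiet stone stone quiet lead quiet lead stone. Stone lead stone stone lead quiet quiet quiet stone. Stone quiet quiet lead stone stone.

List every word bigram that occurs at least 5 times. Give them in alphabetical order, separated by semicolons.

quiet quiet; stone stone

Bigram counts meeting the condition (at least 5 times):
  quiet quiet: 5
  stone stone: 8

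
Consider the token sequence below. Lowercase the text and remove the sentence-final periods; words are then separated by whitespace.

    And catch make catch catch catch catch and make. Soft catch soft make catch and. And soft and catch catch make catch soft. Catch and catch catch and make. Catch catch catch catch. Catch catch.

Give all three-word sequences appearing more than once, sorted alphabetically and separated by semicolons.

Trigram counts meeting the condition (more than once):
  and catch catch: 2
  catch and make: 2
  catch catch and: 2
  catch catch catch: 6
  catch make catch: 2
  make catch catch: 2

and catch catch; catch and make; catch catch and; catch catch catch; catch make catch; make catch catch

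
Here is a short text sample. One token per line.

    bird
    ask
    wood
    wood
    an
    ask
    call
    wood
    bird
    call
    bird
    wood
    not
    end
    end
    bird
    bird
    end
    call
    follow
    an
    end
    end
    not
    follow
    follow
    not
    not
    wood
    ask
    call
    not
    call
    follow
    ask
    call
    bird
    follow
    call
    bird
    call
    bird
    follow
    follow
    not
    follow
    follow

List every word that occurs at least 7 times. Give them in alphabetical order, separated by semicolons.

bird; call; follow

Unigram counts meeting the condition (at least 7 times):
  bird: 8
  call: 8
  follow: 9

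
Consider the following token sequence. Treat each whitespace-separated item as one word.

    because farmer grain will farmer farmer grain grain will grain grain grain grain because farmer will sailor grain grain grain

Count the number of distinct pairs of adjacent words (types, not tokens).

20 tokens → 19 bigram windows in total.
Repeated bigrams (each contributes count−1 duplicates):
  grain grain: 6
  because farmer: 2
  farmer grain: 2
  grain will: 2
8 duplicate windows → 19 − 8 = 11 distinct.

11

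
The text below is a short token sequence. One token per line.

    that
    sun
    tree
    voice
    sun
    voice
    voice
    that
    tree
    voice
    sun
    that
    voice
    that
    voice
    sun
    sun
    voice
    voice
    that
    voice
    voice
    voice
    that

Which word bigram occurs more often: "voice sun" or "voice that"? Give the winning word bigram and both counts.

"voice that" (4 vs 3)

"voice sun": 3 occurrences
"voice that": 4 occurrences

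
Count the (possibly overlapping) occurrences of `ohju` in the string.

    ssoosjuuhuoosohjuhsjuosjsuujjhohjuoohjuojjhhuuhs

3

Sliding a length-4 window over the 48 characters (45 positions):
  position 14–17: ohju
  position 31–34: ohju
  position 36–39: ohju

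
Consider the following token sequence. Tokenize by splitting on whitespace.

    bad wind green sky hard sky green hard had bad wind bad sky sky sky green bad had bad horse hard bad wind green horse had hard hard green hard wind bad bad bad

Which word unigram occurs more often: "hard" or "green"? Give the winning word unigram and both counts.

"hard": 6 occurrences
"green": 5 occurrences

"hard" (6 vs 5)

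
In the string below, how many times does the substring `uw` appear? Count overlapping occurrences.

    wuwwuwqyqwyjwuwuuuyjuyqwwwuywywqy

Sliding a length-2 window over the 33 characters (32 positions):
  position 2–3: uw
  position 5–6: uw
  position 14–15: uw

3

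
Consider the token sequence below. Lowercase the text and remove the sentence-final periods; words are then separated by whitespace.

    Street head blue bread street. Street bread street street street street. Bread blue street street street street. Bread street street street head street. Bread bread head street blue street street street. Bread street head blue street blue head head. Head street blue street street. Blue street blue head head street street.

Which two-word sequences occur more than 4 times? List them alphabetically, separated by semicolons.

Bigram counts meeting the condition (more than 4 times):
  blue street: 5
  street blue: 5
  street bread: 5
  street street: 13

blue street; street blue; street bread; street street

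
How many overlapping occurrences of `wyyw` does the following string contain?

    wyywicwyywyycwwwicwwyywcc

3

Sliding a length-4 window over the 25 characters (22 positions):
  position 1–4: wyyw
  position 7–10: wyyw
  position 20–23: wyyw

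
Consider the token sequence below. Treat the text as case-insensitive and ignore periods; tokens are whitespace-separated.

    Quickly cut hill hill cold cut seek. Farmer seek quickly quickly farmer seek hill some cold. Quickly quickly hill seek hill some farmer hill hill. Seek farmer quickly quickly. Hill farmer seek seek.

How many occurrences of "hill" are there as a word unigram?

Scanning the 33 tokens for "hill":
  position 3: hill
  position 4: hill
  position 14: hill
  position 19: hill
  position 21: hill
  position 24: hill
  position 25: hill
  position 30: hill

8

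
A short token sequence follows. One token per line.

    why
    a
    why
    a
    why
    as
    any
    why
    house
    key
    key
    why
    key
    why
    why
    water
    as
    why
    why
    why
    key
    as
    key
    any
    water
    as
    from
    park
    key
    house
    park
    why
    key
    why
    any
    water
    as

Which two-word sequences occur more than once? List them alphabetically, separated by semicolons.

Bigram counts meeting the condition (more than once):
  a why: 2
  any water: 2
  key why: 3
  water as: 3
  why a: 2
  why key: 3
  why why: 3

a why; any water; key why; water as; why a; why key; why why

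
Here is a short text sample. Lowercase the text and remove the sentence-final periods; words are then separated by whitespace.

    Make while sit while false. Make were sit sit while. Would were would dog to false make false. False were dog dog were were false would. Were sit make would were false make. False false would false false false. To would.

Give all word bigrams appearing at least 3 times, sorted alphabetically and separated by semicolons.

false false; false make; would were

Bigram counts meeting the condition (at least 3 times):
  false false: 4
  false make: 3
  would were: 3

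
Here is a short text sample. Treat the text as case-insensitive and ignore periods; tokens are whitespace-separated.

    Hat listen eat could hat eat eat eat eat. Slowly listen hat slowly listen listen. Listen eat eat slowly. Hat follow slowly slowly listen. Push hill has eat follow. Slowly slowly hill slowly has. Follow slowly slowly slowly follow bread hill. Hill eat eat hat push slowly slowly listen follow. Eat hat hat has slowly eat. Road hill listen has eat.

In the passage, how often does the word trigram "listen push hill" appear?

Scanning the 59 overlapping trigram windows for "listen push hill":
  position 24–26: listen push hill

1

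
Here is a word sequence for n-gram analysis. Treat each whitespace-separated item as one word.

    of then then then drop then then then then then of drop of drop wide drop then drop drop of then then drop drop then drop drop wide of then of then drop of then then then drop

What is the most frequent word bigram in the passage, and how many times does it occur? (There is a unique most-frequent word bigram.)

Bigram frequencies (highest first):
  then then: 9
  then drop: 6
  of then: 5
  drop then: 3
  drop of: 3
  drop drop: 3
  … (5 more, each ≤ 2)

"then then", 9 times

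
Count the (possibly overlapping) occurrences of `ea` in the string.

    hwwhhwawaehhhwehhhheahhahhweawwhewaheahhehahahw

3

Sliding a length-2 window over the 47 characters (46 positions):
  position 20–21: ea
  position 28–29: ea
  position 37–38: ea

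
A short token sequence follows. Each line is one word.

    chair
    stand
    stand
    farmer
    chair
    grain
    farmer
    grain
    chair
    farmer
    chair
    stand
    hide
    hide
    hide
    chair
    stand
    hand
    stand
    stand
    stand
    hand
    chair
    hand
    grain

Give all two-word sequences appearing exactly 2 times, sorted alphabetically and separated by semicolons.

farmer chair; hide hide; stand hand

Bigram counts meeting the condition (exactly 2 times):
  farmer chair: 2
  hide hide: 2
  stand hand: 2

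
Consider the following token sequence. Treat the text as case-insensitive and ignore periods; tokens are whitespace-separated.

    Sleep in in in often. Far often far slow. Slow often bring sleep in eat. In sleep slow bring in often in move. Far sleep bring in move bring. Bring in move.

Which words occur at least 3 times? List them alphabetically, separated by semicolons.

bring; far; in; move; often; sleep; slow

Unigram counts meeting the condition (at least 3 times):
  bring: 5
  far: 3
  in: 9
  move: 3
  often: 4
  sleep: 4
  slow: 3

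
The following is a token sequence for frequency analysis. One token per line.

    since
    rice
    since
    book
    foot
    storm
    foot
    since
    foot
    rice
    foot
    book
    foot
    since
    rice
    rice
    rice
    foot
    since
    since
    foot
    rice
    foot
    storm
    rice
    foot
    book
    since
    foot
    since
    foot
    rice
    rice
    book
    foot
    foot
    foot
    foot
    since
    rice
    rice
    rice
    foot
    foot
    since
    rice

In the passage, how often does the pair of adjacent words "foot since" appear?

Scanning the 45 overlapping bigram windows for "foot since":
  position 7–8: foot since
  position 13–14: foot since
  position 18–19: foot since
  position 29–30: foot since
  position 38–39: foot since
  position 44–45: foot since

6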